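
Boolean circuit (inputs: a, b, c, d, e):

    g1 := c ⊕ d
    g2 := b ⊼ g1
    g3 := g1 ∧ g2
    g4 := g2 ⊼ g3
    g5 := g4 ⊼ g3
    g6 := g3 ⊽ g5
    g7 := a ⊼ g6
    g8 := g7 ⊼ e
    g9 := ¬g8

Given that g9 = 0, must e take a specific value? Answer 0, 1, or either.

g9 = ¬g8 must be 0, so g8 = 1.
Every assignment with g9 = 0 has e = 0; there are 16 such assignment(s).

0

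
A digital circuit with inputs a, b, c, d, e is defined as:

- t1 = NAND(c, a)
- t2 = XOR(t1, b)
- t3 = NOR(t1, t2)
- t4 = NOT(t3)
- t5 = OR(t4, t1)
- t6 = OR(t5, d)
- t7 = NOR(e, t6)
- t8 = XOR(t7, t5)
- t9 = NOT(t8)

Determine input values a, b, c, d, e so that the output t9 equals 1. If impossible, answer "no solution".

a=1, b=0, c=1, d=1, e=0

t9 = NOT(t8) must be 1, so t8 = 0.
t8 = XOR(t7, t5) must be 0, so t7 and t5 are equal.
Check with a=1, b=0, c=1, d=1, e=0:
t1 = NAND(c, a) = NAND(1, 1) = 0
t2 = XOR(t1, b) = XOR(0, 0) = 0
t3 = NOR(t1, t2) = NOR(0, 0) = 1
t4 = NOT(t3) = NOT 1 = 0
t5 = OR(t4, t1) = OR(0, 0) = 0
t6 = OR(t5, d) = OR(0, 1) = 1
t7 = NOR(e, t6) = NOR(0, 1) = 0
t8 = XOR(t7, t5) = XOR(0, 0) = 0
t9 = NOT(t8) = NOT 0 = 1
So t9 = 1 as required.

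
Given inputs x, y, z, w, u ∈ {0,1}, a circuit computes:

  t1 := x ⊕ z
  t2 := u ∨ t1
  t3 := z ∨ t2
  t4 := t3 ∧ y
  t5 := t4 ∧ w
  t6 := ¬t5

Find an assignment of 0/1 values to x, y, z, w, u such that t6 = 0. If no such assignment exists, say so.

x=0, y=1, z=1, w=1, u=0

t6 = ¬t5 must be 0, so t5 = 1.
t5 = t4 ∧ w must be 1, so both t4 = 1 and w = 1.
t4 = t3 ∧ y must be 1, so both t3 = 1 and y = 1.
Check with x=0, y=1, z=1, w=1, u=0:
t1 = x ⊕ z = 0 ⊕ 1 = 1
t2 = u ∨ t1 = 0 ∨ 1 = 1
t3 = z ∨ t2 = 1 ∨ 1 = 1
t4 = t3 ∧ y = 1 ∧ 1 = 1
t5 = t4 ∧ w = 1 ∧ 1 = 1
t6 = ¬t5 = ¬1 = 0
So t6 = 0 as required.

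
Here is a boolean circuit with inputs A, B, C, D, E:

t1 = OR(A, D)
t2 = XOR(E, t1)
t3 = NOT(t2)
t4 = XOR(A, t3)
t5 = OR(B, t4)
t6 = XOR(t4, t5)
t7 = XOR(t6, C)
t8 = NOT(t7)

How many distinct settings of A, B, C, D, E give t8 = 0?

t8 = NOT(t7) must be 0, so t7 = 1.
t7 = XOR(t6, C) must be 1, so t6 and C differ.
Enumerating the 32 input combinations, 16 give t8 = 0 and 16 give t8 = 1.

16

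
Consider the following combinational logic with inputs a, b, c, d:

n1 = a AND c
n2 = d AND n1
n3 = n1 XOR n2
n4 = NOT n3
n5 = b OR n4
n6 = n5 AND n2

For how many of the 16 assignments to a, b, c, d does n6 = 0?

n6 = n5 AND n2 must be 0, so at least one of n5, n2 is 0.
Enumerating the 16 input combinations, 14 give n6 = 0 and 2 give n6 = 1.

14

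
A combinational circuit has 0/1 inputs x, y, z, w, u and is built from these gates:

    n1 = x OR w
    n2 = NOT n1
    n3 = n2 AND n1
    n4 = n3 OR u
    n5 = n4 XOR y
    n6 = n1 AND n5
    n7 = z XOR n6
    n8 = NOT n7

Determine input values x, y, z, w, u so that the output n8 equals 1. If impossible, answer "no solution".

x=1, y=1, z=0, w=1, u=1

Check with x=1, y=1, z=0, w=1, u=1:
n1 = x OR w = 1 OR 1 = 1
n2 = NOT n1 = NOT 1 = 0
n3 = n2 AND n1 = 0 AND 1 = 0
n4 = n3 OR u = 0 OR 1 = 1
n5 = n4 XOR y = 1 XOR 1 = 0
n6 = n1 AND n5 = 1 AND 0 = 0
n7 = z XOR n6 = 0 XOR 0 = 0
n8 = NOT n7 = NOT 0 = 1
So n8 = 1 as required.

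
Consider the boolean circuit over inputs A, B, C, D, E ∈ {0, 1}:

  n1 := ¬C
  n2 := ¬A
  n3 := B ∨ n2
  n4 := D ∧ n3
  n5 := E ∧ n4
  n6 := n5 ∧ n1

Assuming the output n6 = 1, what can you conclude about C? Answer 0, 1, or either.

n6 = n5 ∧ n1 must be 1, so both n5 = 1 and n1 = 1.
Every assignment with n6 = 1 has C = 0; there are 3 such assignment(s).
  A=0, B=0, C=0, D=1, E=1
  A=0, B=1, C=0, D=1, E=1
  A=1, B=1, C=0, D=1, E=1

0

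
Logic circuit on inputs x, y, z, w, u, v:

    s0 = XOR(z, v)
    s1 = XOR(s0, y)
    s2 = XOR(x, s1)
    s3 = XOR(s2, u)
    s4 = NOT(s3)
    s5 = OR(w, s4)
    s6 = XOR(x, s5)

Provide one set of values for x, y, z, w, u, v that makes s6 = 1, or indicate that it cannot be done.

x=1, y=0, z=1, w=0, u=0, v=1

Check with x=1, y=0, z=1, w=0, u=0, v=1:
s0 = XOR(z, v) = XOR(1, 1) = 0
s1 = XOR(s0, y) = XOR(0, 0) = 0
s2 = XOR(x, s1) = XOR(1, 0) = 1
s3 = XOR(s2, u) = XOR(1, 0) = 1
s4 = NOT(s3) = NOT 1 = 0
s5 = OR(w, s4) = OR(0, 0) = 0
s6 = XOR(x, s5) = XOR(1, 0) = 1
So s6 = 1 as required.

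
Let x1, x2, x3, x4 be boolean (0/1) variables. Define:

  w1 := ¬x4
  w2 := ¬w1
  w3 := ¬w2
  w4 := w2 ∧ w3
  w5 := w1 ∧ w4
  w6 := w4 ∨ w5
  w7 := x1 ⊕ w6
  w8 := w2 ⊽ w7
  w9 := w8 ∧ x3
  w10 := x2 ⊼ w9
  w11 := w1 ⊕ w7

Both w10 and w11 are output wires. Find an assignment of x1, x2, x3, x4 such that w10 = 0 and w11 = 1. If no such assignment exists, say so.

x1=0, x2=1, x3=1, x4=0

Check with x1=0, x2=1, x3=1, x4=0:
w1 = ¬x4 = ¬0 = 1
w2 = ¬w1 = ¬1 = 0
w3 = ¬w2 = ¬0 = 1
w4 = w2 ∧ w3 = 0 ∧ 1 = 0
w5 = w1 ∧ w4 = 1 ∧ 0 = 0
w6 = w4 ∨ w5 = 0 ∨ 0 = 0
w7 = x1 ⊕ w6 = 0 ⊕ 0 = 0
w8 = w2 ⊽ w7 = 0 ⊽ 0 = 1
w9 = w8 ∧ x3 = 1 ∧ 1 = 1
w10 = x2 ⊼ w9 = 1 ⊼ 1 = 0
w11 = w1 ⊕ w7 = 1 ⊕ 0 = 1
So w10 = 0 and w11 = 1.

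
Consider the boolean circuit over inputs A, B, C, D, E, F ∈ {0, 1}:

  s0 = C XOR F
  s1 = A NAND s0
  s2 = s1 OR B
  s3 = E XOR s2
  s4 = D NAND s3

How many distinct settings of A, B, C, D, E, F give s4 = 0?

s4 = D NAND s3 must be 0, so both D = 1 and s3 = 1.
s3 = E XOR s2 must be 1, so E and s2 differ.
Enumerating the 64 input combinations, 16 give s4 = 0 and 48 give s4 = 1.

16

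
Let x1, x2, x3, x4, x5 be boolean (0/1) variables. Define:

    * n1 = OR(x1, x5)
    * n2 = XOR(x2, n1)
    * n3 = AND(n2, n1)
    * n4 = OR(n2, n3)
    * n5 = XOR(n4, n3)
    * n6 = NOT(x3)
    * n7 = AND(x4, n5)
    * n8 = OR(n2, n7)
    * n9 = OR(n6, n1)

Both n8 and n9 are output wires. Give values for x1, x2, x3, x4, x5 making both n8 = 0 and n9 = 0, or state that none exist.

x1=0, x2=0, x3=1, x4=0, x5=0

Check with x1=0, x2=0, x3=1, x4=0, x5=0:
n1 = OR(x1, x5) = OR(0, 0) = 0
n2 = XOR(x2, n1) = XOR(0, 0) = 0
n3 = AND(n2, n1) = AND(0, 0) = 0
n4 = OR(n2, n3) = OR(0, 0) = 0
n5 = XOR(n4, n3) = XOR(0, 0) = 0
n6 = NOT(x3) = NOT 1 = 0
n7 = AND(x4, n5) = AND(0, 0) = 0
n8 = OR(n2, n7) = OR(0, 0) = 0
n9 = OR(n6, n1) = OR(0, 0) = 0
So n8 = 0 and n9 = 0.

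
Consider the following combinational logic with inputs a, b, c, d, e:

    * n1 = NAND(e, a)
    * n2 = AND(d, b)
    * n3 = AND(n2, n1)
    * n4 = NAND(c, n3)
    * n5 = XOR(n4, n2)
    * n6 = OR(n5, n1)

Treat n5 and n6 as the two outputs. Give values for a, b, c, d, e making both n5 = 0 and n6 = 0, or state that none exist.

Check with a=1, b=1, c=0, d=1, e=1:
n1 = NAND(e, a) = NAND(1, 1) = 0
n2 = AND(d, b) = AND(1, 1) = 1
n3 = AND(n2, n1) = AND(1, 0) = 0
n4 = NAND(c, n3) = NAND(0, 0) = 1
n5 = XOR(n4, n2) = XOR(1, 1) = 0
n6 = OR(n5, n1) = OR(0, 0) = 0
So n5 = 0 and n6 = 0.

a=1, b=1, c=0, d=1, e=1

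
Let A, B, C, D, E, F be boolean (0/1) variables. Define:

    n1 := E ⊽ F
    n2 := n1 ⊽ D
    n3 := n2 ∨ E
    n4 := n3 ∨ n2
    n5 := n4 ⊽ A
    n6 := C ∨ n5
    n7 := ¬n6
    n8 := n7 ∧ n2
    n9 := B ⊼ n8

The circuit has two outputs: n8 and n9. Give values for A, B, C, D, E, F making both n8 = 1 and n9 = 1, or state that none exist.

Check with A=0, B=0, C=0, D=0, E=1, F=1:
n1 = E ⊽ F = 1 ⊽ 1 = 0
n2 = n1 ⊽ D = 0 ⊽ 0 = 1
n3 = n2 ∨ E = 1 ∨ 1 = 1
n4 = n3 ∨ n2 = 1 ∨ 1 = 1
n5 = n4 ⊽ A = 1 ⊽ 0 = 0
n6 = C ∨ n5 = 0 ∨ 0 = 0
n7 = ¬n6 = ¬0 = 1
n8 = n7 ∧ n2 = 1 ∧ 1 = 1
n9 = B ⊼ n8 = 0 ⊼ 1 = 1
So n8 = 1 and n9 = 1.

A=0, B=0, C=0, D=0, E=1, F=1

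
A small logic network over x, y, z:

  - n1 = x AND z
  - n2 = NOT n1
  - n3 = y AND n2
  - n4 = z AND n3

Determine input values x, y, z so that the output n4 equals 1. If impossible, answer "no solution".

x=0 y=1 z=1

n4 = z AND n3 must be 1, so both z = 1 and n3 = 1.
n3 = y AND n2 must be 1, so both y = 1 and n2 = 1.
Check with x=0 y=1 z=1:
n1 = x AND z = 0 AND 1 = 0
n2 = NOT n1 = NOT 0 = 1
n3 = y AND n2 = 1 AND 1 = 1
n4 = z AND n3 = 1 AND 1 = 1
So n4 = 1 as required.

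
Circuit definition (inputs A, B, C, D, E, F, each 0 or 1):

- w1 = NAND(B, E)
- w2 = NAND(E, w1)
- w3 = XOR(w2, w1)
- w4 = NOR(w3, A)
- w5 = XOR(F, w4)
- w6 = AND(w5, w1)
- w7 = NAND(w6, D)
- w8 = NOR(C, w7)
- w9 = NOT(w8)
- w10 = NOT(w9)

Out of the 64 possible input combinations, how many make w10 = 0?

w10 = NOT(w9) must be 0, so w9 = 1.
w9 = NOT(w8) must be 1, so w8 = 0.
Enumerating the 64 input combinations, 58 give w10 = 0 and 6 give w10 = 1.

58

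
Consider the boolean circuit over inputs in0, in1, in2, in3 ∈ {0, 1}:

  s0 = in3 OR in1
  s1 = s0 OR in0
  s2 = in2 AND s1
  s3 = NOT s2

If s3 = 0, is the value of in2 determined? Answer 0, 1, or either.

s3 = NOT s2 must be 0, so s2 = 1.
s2 = in2 AND s1 must be 1, so both in2 = 1 and s1 = 1.
Every assignment with s3 = 0 has in2 = 1; there are 7 such assignment(s).

1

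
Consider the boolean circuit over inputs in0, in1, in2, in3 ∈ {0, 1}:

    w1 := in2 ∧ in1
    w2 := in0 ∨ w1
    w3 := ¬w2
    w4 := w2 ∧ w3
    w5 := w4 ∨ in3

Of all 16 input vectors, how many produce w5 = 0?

8

w5 = w4 ∨ in3 must be 0, so both w4 = 0 and in3 = 0.
w4 = w2 ∧ w3 must be 0, so at least one of w2, w3 is 0.
Enumerating the 16 input combinations, 8 give w5 = 0 and 8 give w5 = 1.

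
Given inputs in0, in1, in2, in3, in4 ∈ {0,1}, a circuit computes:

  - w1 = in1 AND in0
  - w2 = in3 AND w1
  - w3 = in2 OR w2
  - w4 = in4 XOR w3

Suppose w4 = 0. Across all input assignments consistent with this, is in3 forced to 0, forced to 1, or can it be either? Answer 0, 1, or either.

Both values of in3 occur among assignments with w4 = 0:
  in3=0: in0=0, in1=0, in2=0, in3=0, in4=0
  in3=1: in0=0, in1=0, in2=0, in3=1, in4=0

either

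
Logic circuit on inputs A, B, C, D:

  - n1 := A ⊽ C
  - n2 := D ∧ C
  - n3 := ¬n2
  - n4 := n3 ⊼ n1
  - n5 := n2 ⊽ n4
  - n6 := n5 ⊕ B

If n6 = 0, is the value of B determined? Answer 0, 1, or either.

Both values of B occur among assignments with n6 = 0:
  B=0: A=0, B=0, C=1, D=0
  B=1: A=0, B=1, C=0, D=0

either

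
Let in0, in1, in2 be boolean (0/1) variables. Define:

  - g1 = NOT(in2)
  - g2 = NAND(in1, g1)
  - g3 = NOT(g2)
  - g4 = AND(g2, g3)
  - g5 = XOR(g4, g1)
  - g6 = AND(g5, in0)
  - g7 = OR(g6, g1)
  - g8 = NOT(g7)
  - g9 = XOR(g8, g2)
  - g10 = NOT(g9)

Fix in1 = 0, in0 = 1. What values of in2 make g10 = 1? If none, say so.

in2=1

g10 = NOT(g9) must be 1, so g9 = 0.
Check with in1 = 0, in0 = 1 and in2=1:
g1 = NOT(in2) = NOT 1 = 0
g2 = NAND(in1, g1) = NAND(0, 0) = 1
g3 = NOT(g2) = NOT 1 = 0
g4 = AND(g2, g3) = AND(1, 0) = 0
g5 = XOR(g4, g1) = XOR(0, 0) = 0
g6 = AND(g5, in0) = AND(0, 1) = 0
g7 = OR(g6, g1) = OR(0, 0) = 0
g8 = NOT(g7) = NOT 0 = 1
g9 = XOR(g8, g2) = XOR(1, 1) = 0
g10 = NOT(g9) = NOT 0 = 1
So g10 = 1.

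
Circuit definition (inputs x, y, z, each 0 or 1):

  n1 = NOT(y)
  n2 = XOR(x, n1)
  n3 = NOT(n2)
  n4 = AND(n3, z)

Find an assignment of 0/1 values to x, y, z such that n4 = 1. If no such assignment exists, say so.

x=0 y=1 z=1

n4 = AND(n3, z) must be 1, so both n3 = 1 and z = 1.
n3 = NOT(n2) must be 1, so n2 = 0.
Check with x=0 y=1 z=1:
n1 = NOT(y) = NOT 1 = 0
n2 = XOR(x, n1) = XOR(0, 0) = 0
n3 = NOT(n2) = NOT 0 = 1
n4 = AND(n3, z) = AND(1, 1) = 1
So n4 = 1 as required.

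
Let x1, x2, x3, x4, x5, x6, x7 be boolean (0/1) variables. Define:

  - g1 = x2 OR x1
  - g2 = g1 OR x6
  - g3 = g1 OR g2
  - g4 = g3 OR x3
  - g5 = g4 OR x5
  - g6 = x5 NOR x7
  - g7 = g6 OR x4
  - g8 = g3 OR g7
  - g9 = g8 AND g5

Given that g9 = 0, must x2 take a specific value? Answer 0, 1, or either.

0

g9 = g8 AND g5 must be 0, so at least one of g8, g5 is 0.
Every assignment with g9 = 0 has x2 = 0; there are 9 such assignment(s).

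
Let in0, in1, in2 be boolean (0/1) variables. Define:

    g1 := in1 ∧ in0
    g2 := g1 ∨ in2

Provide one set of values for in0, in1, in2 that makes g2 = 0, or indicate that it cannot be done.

in0=0, in1=1, in2=0

g2 = g1 ∨ in2 must be 0, so both g1 = 0 and in2 = 0.
Check with in0=0, in1=1, in2=0:
g1 = in1 ∧ in0 = 1 ∧ 0 = 0
g2 = g1 ∨ in2 = 0 ∨ 0 = 0
So g2 = 0 as required.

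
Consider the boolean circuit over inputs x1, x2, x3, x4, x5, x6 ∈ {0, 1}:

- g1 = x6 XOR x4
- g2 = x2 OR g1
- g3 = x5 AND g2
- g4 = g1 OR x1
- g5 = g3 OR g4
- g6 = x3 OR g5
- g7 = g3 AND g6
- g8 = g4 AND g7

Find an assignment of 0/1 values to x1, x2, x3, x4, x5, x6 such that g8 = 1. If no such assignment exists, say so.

g8 = g4 AND g7 must be 1, so both g4 = 1 and g7 = 1.
Check with x1=1, x2=0, x3=0, x4=0, x5=1, x6=1:
g1 = x6 XOR x4 = 1 XOR 0 = 1
g2 = x2 OR g1 = 0 OR 1 = 1
g3 = x5 AND g2 = 1 AND 1 = 1
g4 = g1 OR x1 = 1 OR 1 = 1
g5 = g3 OR g4 = 1 OR 1 = 1
g6 = x3 OR g5 = 0 OR 1 = 1
g7 = g3 AND g6 = 1 AND 1 = 1
g8 = g4 AND g7 = 1 AND 1 = 1
So g8 = 1 as required.

x1=1, x2=0, x3=0, x4=0, x5=1, x6=1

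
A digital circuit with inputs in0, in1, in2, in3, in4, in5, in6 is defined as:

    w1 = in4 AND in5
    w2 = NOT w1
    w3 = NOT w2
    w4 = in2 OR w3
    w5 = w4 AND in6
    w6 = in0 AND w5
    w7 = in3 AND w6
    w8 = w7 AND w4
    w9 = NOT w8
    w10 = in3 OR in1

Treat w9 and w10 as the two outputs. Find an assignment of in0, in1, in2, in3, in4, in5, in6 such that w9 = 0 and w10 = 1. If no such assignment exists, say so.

Check with in0=1 in1=0 in2=1 in3=1 in4=0 in5=1 in6=1:
w1 = in4 AND in5 = 0 AND 1 = 0
w2 = NOT w1 = NOT 0 = 1
w3 = NOT w2 = NOT 1 = 0
w4 = in2 OR w3 = 1 OR 0 = 1
w5 = w4 AND in6 = 1 AND 1 = 1
w6 = in0 AND w5 = 1 AND 1 = 1
w7 = in3 AND w6 = 1 AND 1 = 1
w8 = w7 AND w4 = 1 AND 1 = 1
w9 = NOT w8 = NOT 1 = 0
w10 = in3 OR in1 = 1 OR 0 = 1
So w9 = 0 and w10 = 1.

in0=1 in1=0 in2=1 in3=1 in4=0 in5=1 in6=1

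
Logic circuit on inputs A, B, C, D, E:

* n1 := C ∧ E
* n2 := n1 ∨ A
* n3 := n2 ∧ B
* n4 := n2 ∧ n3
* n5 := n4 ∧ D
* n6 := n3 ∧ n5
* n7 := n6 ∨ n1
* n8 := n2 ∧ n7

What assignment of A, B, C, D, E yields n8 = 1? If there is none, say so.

A=1, B=1, C=0, D=1, E=1

n8 = n2 ∧ n7 must be 1, so both n2 = 1 and n7 = 1.
n2 = n1 ∨ A must be 1, so at least one of n1, A is 1.
Check with A=1, B=1, C=0, D=1, E=1:
n1 = C ∧ E = 0 ∧ 1 = 0
n2 = n1 ∨ A = 0 ∨ 1 = 1
n3 = n2 ∧ B = 1 ∧ 1 = 1
n4 = n2 ∧ n3 = 1 ∧ 1 = 1
n5 = n4 ∧ D = 1 ∧ 1 = 1
n6 = n3 ∧ n5 = 1 ∧ 1 = 1
n7 = n6 ∨ n1 = 1 ∨ 0 = 1
n8 = n2 ∧ n7 = 1 ∧ 1 = 1
So n8 = 1 as required.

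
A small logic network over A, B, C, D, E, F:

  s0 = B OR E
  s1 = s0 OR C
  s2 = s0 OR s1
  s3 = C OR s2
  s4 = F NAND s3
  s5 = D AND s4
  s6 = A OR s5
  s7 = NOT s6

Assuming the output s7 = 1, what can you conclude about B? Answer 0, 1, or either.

Both values of B occur among assignments with s7 = 1:
  B=0: A=0, B=0, C=0, D=0, E=0, F=0
  B=1: A=0, B=1, C=0, D=0, E=0, F=0

either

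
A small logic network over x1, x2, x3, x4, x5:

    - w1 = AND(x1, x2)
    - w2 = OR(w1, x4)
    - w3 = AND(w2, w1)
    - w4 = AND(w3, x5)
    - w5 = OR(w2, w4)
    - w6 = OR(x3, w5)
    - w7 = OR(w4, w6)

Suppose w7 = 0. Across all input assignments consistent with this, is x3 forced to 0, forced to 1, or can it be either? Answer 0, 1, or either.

0

w7 = OR(w4, w6) must be 0, so both w4 = 0 and w6 = 0.
w4 = AND(w3, x5) must be 0, so at least one of w3, x5 is 0.
Every assignment with w7 = 0 has x3 = 0; there are 6 such assignment(s).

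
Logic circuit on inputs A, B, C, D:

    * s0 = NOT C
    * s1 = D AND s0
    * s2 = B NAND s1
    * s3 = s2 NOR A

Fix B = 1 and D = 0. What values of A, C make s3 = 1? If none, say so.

no solution exists

With B = 1 and D = 0 fixed, none of the 4 settings of A, C give s3 = 1.
For example, with A=0, C=0:
s0 = NOT C = NOT 0 = 1
s1 = D AND s0 = 0 AND 1 = 0
s2 = B NAND s1 = 1 NAND 0 = 1
s3 = s2 NOR A = 1 NOR 0 = 0
giving s3 = 0 ≠ 1.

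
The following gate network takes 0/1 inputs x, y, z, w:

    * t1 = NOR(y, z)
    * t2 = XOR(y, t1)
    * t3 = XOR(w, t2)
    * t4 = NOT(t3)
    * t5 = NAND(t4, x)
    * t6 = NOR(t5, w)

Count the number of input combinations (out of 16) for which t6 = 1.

t6 = NOR(t5, w) must be 1, so both t5 = 0 and w = 0.
t5 = NAND(t4, x) must be 0, so both t4 = 1 and x = 1.
Satisfying assignments:
  x=1, y=0, z=1, w=0

1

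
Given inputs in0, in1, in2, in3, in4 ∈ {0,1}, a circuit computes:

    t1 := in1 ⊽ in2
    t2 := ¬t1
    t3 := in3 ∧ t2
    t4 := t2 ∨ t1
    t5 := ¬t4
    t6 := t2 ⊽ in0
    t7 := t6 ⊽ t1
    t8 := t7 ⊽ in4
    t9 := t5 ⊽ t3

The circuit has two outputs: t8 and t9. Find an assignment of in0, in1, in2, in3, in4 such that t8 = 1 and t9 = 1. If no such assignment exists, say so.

in0=1 in1=0 in2=0 in3=0 in4=0

Check with in0=1 in1=0 in2=0 in3=0 in4=0:
t1 = in1 ⊽ in2 = 0 ⊽ 0 = 1
t2 = ¬t1 = ¬1 = 0
t3 = in3 ∧ t2 = 0 ∧ 0 = 0
t4 = t2 ∨ t1 = 0 ∨ 1 = 1
t5 = ¬t4 = ¬1 = 0
t6 = t2 ⊽ in0 = 0 ⊽ 1 = 0
t7 = t6 ⊽ t1 = 0 ⊽ 1 = 0
t8 = t7 ⊽ in4 = 0 ⊽ 0 = 1
t9 = t5 ⊽ t3 = 0 ⊽ 0 = 1
So t8 = 1 and t9 = 1.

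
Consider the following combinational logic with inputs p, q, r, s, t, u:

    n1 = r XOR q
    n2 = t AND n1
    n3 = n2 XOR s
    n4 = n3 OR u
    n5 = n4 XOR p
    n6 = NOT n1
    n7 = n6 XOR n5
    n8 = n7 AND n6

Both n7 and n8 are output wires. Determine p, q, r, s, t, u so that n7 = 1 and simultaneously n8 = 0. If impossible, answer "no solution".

p=1, q=1, r=0, s=0, t=0, u=0

Check with p=1, q=1, r=0, s=0, t=0, u=0:
n1 = r XOR q = 0 XOR 1 = 1
n2 = t AND n1 = 0 AND 1 = 0
n3 = n2 XOR s = 0 XOR 0 = 0
n4 = n3 OR u = 0 OR 0 = 0
n5 = n4 XOR p = 0 XOR 1 = 1
n6 = NOT n1 = NOT 1 = 0
n7 = n6 XOR n5 = 0 XOR 1 = 1
n8 = n7 AND n6 = 1 AND 0 = 0
So n7 = 1 and n8 = 0.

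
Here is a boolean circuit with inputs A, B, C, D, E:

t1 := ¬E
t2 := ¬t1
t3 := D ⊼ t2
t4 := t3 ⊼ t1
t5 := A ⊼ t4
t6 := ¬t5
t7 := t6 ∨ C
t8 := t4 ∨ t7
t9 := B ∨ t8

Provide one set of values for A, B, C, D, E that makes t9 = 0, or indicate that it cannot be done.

A=1, B=0, C=0, D=0, E=0

t9 = B ∨ t8 must be 0, so both B = 0 and t8 = 0.
t8 = t4 ∨ t7 must be 0, so both t4 = 0 and t7 = 0.
Check with A=1, B=0, C=0, D=0, E=0:
t1 = ¬E = ¬0 = 1
t2 = ¬t1 = ¬1 = 0
t3 = D ⊼ t2 = 0 ⊼ 0 = 1
t4 = t3 ⊼ t1 = 1 ⊼ 1 = 0
t5 = A ⊼ t4 = 1 ⊼ 0 = 1
t6 = ¬t5 = ¬1 = 0
t7 = t6 ∨ C = 0 ∨ 0 = 0
t8 = t4 ∨ t7 = 0 ∨ 0 = 0
t9 = B ∨ t8 = 0 ∨ 0 = 0
So t9 = 0 as required.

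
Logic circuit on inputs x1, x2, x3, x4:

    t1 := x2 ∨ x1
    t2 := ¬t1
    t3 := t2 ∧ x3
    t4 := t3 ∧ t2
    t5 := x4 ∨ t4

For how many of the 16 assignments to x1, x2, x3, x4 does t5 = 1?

t5 = x4 ∨ t4 must be 1, so at least one of x4, t4 is 1.
Enumerating the 16 input combinations, 9 give t5 = 1 and 7 give t5 = 0.

9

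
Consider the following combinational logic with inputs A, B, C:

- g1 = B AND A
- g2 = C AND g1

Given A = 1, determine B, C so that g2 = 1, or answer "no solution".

B=1 C=1

Check with A = 1 and B=1, C=1:
g1 = B AND A = 1 AND 1 = 1
g2 = C AND g1 = 1 AND 1 = 1
So g2 = 1.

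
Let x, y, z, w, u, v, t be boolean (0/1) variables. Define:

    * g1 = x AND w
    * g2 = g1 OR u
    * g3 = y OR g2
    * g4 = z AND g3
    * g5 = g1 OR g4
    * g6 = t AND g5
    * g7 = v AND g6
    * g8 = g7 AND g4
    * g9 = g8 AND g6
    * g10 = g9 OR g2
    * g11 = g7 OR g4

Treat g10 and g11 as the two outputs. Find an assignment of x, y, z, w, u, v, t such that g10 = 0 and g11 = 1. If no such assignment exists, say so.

Check with x=1, y=1, z=1, w=0, u=0, v=0, t=1:
g1 = x AND w = 1 AND 0 = 0
g2 = g1 OR u = 0 OR 0 = 0
g3 = y OR g2 = 1 OR 0 = 1
g4 = z AND g3 = 1 AND 1 = 1
g5 = g1 OR g4 = 0 OR 1 = 1
g6 = t AND g5 = 1 AND 1 = 1
g7 = v AND g6 = 0 AND 1 = 0
g8 = g7 AND g4 = 0 AND 1 = 0
g9 = g8 AND g6 = 0 AND 1 = 0
g10 = g9 OR g2 = 0 OR 0 = 0
g11 = g7 OR g4 = 0 OR 1 = 1
So g10 = 0 and g11 = 1.

x=1, y=1, z=1, w=0, u=0, v=0, t=1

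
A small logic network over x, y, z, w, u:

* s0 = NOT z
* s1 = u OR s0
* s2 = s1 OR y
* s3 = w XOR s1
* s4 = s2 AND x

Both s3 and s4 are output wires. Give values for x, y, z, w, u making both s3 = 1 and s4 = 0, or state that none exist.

Check with x=0 y=0 z=0 w=0 u=0:
s0 = NOT z = NOT 0 = 1
s1 = u OR s0 = 0 OR 1 = 1
s2 = s1 OR y = 1 OR 0 = 1
s3 = w XOR s1 = 0 XOR 1 = 1
s4 = s2 AND x = 1 AND 0 = 0
So s3 = 1 and s4 = 0.

x=0 y=0 z=0 w=0 u=0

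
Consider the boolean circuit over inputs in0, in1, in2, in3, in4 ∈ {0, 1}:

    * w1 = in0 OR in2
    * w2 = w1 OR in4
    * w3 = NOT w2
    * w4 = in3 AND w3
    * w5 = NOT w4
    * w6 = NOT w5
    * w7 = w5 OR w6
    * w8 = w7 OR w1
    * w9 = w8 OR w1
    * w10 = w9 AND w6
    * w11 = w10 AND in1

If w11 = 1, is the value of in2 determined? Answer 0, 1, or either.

w11 = w10 AND in1 must be 1, so both w10 = 1 and in1 = 1.
Every assignment with w11 = 1 has in2 = 0; there are 1 such assignment(s).
  in0=0, in1=1, in2=0, in3=1, in4=0

0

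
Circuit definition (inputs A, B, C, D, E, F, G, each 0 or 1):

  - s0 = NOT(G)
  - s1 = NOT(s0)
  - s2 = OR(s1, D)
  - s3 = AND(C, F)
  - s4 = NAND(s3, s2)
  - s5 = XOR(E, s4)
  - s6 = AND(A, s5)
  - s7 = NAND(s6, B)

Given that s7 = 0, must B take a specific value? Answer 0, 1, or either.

s7 = NAND(s6, B) must be 0, so both s6 = 1 and B = 1.
Every assignment with s7 = 0 has B = 1; there are 16 such assignment(s).

1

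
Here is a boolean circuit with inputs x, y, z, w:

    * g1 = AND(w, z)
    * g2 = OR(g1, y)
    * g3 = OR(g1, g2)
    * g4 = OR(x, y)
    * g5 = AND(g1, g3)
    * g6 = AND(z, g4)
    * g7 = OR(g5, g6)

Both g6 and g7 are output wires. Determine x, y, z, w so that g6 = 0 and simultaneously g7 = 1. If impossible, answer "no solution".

Check with x=0, y=0, z=1, w=1:
g1 = AND(w, z) = AND(1, 1) = 1
g2 = OR(g1, y) = OR(1, 0) = 1
g3 = OR(g1, g2) = OR(1, 1) = 1
g4 = OR(x, y) = OR(0, 0) = 0
g5 = AND(g1, g3) = AND(1, 1) = 1
g6 = AND(z, g4) = AND(1, 0) = 0
g7 = OR(g5, g6) = OR(1, 0) = 1
So g6 = 0 and g7 = 1.

x=0, y=0, z=1, w=1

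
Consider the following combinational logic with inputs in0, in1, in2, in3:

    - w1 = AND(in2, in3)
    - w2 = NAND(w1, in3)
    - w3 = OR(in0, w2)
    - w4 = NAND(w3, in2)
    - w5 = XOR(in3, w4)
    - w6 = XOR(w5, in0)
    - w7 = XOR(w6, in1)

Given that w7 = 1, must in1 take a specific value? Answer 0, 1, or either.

Both values of in1 occur among assignments with w7 = 1:
  in1=0: in0=0, in1=0, in2=0, in3=0
  in1=1: in0=0, in1=1, in2=0, in3=1

either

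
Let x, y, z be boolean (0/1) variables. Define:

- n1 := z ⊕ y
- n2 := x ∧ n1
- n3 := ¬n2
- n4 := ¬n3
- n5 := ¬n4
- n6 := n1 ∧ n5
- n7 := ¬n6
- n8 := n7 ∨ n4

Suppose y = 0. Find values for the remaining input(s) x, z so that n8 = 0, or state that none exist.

x=0, z=1

Check with y = 0 and x=0, z=1:
n1 = z ⊕ y = 1 ⊕ 0 = 1
n2 = x ∧ n1 = 0 ∧ 1 = 0
n3 = ¬n2 = ¬0 = 1
n4 = ¬n3 = ¬1 = 0
n5 = ¬n4 = ¬0 = 1
n6 = n1 ∧ n5 = 1 ∧ 1 = 1
n7 = ¬n6 = ¬1 = 0
n8 = n7 ∨ n4 = 0 ∨ 0 = 0
So n8 = 0.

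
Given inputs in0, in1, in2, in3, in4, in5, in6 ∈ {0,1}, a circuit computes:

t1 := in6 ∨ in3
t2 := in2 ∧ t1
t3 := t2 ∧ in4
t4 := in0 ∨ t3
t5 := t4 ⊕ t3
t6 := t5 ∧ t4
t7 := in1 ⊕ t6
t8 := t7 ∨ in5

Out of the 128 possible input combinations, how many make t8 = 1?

t8 = t7 ∨ in5 must be 1, so at least one of t7, in5 is 1.
Enumerating the 128 input combinations, 96 give t8 = 1 and 32 give t8 = 0.

96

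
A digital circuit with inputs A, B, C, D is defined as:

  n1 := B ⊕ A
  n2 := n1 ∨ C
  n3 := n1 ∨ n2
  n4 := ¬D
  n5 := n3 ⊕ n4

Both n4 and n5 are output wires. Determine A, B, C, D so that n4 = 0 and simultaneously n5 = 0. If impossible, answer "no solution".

A=0, B=0, C=0, D=1

Check with A=0, B=0, C=0, D=1:
n1 = B ⊕ A = 0 ⊕ 0 = 0
n2 = n1 ∨ C = 0 ∨ 0 = 0
n3 = n1 ∨ n2 = 0 ∨ 0 = 0
n4 = ¬D = ¬1 = 0
n5 = n3 ⊕ n4 = 0 ⊕ 0 = 0
So n4 = 0 and n5 = 0.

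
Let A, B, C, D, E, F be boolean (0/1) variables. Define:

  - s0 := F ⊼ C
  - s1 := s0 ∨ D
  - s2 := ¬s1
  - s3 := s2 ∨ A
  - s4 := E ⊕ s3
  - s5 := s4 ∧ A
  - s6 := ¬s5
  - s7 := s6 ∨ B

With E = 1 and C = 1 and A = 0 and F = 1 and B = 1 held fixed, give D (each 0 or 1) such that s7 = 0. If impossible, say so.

With E = 1 and C = 1 and A = 0 and F = 1 and B = 1 fixed, none of the 2 settings of D give s7 = 0.
For example, with D=1:
s0 = F ⊼ C = 1 ⊼ 1 = 0
s1 = s0 ∨ D = 0 ∨ 1 = 1
s2 = ¬s1 = ¬1 = 0
s3 = s2 ∨ A = 0 ∨ 0 = 0
s4 = E ⊕ s3 = 1 ⊕ 0 = 1
s5 = s4 ∧ A = 1 ∧ 0 = 0
s6 = ¬s5 = ¬0 = 1
s7 = s6 ∨ B = 1 ∨ 1 = 1
giving s7 = 1 ≠ 0.

no solution exists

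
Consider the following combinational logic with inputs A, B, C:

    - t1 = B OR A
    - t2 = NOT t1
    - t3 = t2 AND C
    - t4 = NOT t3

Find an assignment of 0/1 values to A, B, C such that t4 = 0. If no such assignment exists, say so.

A=0 B=0 C=1

t4 = NOT t3 must be 0, so t3 = 1.
Check with A=0 B=0 C=1:
t1 = B OR A = 0 OR 0 = 0
t2 = NOT t1 = NOT 0 = 1
t3 = t2 AND C = 1 AND 1 = 1
t4 = NOT t3 = NOT 1 = 0
So t4 = 0 as required.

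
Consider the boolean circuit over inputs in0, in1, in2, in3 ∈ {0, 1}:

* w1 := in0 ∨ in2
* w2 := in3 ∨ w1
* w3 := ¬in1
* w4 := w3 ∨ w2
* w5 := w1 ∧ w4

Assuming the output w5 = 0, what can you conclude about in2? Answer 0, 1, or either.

w5 = w1 ∧ w4 must be 0, so at least one of w1, w4 is 0.
Every assignment with w5 = 0 has in2 = 0; there are 4 such assignment(s).
  in0=0, in1=0, in2=0, in3=0
  in0=0, in1=0, in2=0, in3=1
  in0=0, in1=1, in2=0, in3=0
  in0=0, in1=1, in2=0, in3=1

0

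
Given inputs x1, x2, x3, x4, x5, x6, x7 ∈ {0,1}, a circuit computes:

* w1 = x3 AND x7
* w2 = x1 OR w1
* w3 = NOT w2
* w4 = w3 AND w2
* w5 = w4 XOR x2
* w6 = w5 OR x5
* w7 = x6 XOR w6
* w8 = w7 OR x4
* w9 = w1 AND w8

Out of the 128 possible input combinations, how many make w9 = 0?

w9 = w1 AND w8 must be 0, so at least one of w1, w8 is 0.
Enumerating the 128 input combinations, 104 give w9 = 0 and 24 give w9 = 1.

104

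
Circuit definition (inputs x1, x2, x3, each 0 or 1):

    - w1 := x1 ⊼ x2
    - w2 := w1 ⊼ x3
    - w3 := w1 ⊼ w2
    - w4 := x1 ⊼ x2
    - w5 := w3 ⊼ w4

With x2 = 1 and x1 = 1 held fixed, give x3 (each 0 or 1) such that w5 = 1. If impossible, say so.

x3=1

Check with x2 = 1 and x1 = 1 and x3=1:
w1 = x1 ⊼ x2 = 1 ⊼ 1 = 0
w2 = w1 ⊼ x3 = 0 ⊼ 1 = 1
w3 = w1 ⊼ w2 = 0 ⊼ 1 = 1
w4 = x1 ⊼ x2 = 1 ⊼ 1 = 0
w5 = w3 ⊼ w4 = 1 ⊼ 0 = 1
So w5 = 1.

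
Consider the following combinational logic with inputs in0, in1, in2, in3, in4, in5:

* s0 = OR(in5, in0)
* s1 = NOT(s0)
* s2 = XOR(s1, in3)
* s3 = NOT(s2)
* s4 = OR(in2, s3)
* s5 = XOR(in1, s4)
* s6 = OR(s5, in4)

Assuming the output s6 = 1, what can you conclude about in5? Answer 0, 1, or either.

Both values of in5 occur among assignments with s6 = 1:
  in5=0: in0=0, in1=0, in2=0, in3=0, in4=1, in5=0
  in5=1: in0=0, in1=0, in2=0, in3=0, in4=0, in5=1

either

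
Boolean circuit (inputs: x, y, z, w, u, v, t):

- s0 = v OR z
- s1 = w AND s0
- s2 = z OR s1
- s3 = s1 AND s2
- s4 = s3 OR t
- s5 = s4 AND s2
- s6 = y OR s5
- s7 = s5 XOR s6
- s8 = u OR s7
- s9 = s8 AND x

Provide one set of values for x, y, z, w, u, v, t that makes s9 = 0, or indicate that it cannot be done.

s9 = s8 AND x must be 0, so at least one of s8, x is 0.
Check with x=0, y=1, z=1, w=0, u=1, v=1, t=0:
s0 = v OR z = 1 OR 1 = 1
s1 = w AND s0 = 0 AND 1 = 0
s2 = z OR s1 = 1 OR 0 = 1
s3 = s1 AND s2 = 0 AND 1 = 0
s4 = s3 OR t = 0 OR 0 = 0
s5 = s4 AND s2 = 0 AND 1 = 0
s6 = y OR s5 = 1 OR 0 = 1
s7 = s5 XOR s6 = 0 XOR 1 = 1
s8 = u OR s7 = 1 OR 1 = 1
s9 = s8 AND x = 1 AND 0 = 0
So s9 = 0 as required.

x=0, y=1, z=1, w=0, u=1, v=1, t=0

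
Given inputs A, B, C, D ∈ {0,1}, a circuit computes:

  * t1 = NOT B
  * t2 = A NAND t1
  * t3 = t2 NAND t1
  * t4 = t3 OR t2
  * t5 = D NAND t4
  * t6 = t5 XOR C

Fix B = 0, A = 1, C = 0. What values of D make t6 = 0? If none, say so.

Check with B = 0, A = 1, C = 0 and D=1:
t1 = NOT B = NOT 0 = 1
t2 = A NAND t1 = 1 NAND 1 = 0
t3 = t2 NAND t1 = 0 NAND 1 = 1
t4 = t3 OR t2 = 1 OR 0 = 1
t5 = D NAND t4 = 1 NAND 1 = 0
t6 = t5 XOR C = 0 XOR 0 = 0
So t6 = 0.

D=1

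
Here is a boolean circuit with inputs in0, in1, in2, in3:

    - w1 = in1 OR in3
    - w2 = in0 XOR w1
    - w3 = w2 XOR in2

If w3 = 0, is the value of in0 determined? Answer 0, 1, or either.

Both values of in0 occur among assignments with w3 = 0:
  in0=0: in0=0, in1=0, in2=0, in3=0
  in0=1: in0=1, in1=0, in2=0, in3=1

either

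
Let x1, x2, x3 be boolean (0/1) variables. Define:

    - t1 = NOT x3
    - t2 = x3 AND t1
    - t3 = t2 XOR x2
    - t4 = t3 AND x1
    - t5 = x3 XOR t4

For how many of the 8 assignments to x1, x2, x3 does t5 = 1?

4

t5 = x3 XOR t4 must be 1, so x3 and t4 differ.
Satisfying assignments:
  x1=0, x2=0, x3=1
  x1=0, x2=1, x3=1
  x1=1, x2=0, x3=1
  x1=1, x2=1, x3=0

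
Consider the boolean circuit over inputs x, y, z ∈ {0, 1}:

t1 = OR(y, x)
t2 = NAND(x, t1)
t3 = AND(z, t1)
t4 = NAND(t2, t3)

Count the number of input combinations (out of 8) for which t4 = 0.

1

t4 = NAND(t2, t3) must be 0, so both t2 = 1 and t3 = 1.
Satisfying assignments:
  x=0, y=1, z=1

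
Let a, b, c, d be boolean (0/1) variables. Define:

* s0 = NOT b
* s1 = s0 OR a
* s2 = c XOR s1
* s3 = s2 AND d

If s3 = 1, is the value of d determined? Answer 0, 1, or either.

1

s3 = s2 AND d must be 1, so both s2 = 1 and d = 1.
s2 = c XOR s1 must be 1, so c and s1 differ.
Every assignment with s3 = 1 has d = 1; there are 4 such assignment(s).
  a=0, b=0, c=0, d=1
  a=0, b=1, c=1, d=1
  a=1, b=0, c=0, d=1
  a=1, b=1, c=0, d=1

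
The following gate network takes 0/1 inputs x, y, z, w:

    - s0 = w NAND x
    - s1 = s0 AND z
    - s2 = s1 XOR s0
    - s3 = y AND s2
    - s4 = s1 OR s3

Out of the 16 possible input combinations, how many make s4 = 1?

9

s4 = s1 OR s3 must be 1, so at least one of s1, s3 is 1.
Enumerating the 16 input combinations, 9 give s4 = 1 and 7 give s4 = 0.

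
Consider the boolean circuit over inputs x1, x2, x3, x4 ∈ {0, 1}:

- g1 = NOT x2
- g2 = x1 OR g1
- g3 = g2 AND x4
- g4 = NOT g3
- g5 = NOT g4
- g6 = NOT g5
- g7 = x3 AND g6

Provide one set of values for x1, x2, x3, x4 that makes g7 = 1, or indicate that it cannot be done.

Check with x1=0, x2=1, x3=1, x4=0:
g1 = NOT x2 = NOT 1 = 0
g2 = x1 OR g1 = 0 OR 0 = 0
g3 = g2 AND x4 = 0 AND 0 = 0
g4 = NOT g3 = NOT 0 = 1
g5 = NOT g4 = NOT 1 = 0
g6 = NOT g5 = NOT 0 = 1
g7 = x3 AND g6 = 1 AND 1 = 1
So g7 = 1 as required.

x1=0, x2=1, x3=1, x4=0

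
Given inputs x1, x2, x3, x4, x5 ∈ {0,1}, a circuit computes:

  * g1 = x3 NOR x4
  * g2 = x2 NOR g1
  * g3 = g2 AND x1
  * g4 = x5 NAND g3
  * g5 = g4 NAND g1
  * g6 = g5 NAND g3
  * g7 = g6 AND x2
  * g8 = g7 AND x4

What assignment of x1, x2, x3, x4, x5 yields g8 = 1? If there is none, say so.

x1=0 x2=1 x3=1 x4=1 x5=1

g8 = g7 AND x4 must be 1, so both g7 = 1 and x4 = 1.
Check with x1=0 x2=1 x3=1 x4=1 x5=1:
g1 = x3 NOR x4 = 1 NOR 1 = 0
g2 = x2 NOR g1 = 1 NOR 0 = 0
g3 = g2 AND x1 = 0 AND 0 = 0
g4 = x5 NAND g3 = 1 NAND 0 = 1
g5 = g4 NAND g1 = 1 NAND 0 = 1
g6 = g5 NAND g3 = 1 NAND 0 = 1
g7 = g6 AND x2 = 1 AND 1 = 1
g8 = g7 AND x4 = 1 AND 1 = 1
So g8 = 1 as required.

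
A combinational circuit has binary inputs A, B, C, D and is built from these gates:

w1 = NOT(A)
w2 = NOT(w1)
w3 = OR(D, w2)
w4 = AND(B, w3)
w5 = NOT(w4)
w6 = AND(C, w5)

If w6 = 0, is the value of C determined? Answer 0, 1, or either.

Both values of C occur among assignments with w6 = 0:
  C=0: A=0, B=0, C=0, D=0
  C=1: A=0, B=1, C=1, D=1

either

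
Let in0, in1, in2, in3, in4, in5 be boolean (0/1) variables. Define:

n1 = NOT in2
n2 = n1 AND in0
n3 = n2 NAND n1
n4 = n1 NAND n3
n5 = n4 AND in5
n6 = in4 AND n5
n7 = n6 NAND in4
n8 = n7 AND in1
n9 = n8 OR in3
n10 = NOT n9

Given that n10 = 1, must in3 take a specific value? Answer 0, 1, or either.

0

n10 = NOT n9 must be 1, so n9 = 0.
n9 = n8 OR in3 must be 0, so both n8 = 0 and in3 = 0.
n8 = n7 AND in1 must be 0, so at least one of n7, in1 is 0.
Every assignment with n10 = 1 has in3 = 0; there are 19 such assignment(s).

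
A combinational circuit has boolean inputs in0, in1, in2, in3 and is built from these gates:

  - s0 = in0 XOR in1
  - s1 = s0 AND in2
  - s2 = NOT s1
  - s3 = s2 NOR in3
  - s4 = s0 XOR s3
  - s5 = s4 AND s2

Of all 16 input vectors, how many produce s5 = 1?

s5 = s4 AND s2 must be 1, so both s4 = 1 and s2 = 1.
Enumerating the 16 input combinations, 4 give s5 = 1 and 12 give s5 = 0.

4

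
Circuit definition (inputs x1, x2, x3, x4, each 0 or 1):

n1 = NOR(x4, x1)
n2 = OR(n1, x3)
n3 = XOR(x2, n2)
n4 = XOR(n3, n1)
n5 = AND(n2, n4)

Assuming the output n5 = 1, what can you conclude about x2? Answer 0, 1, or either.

Both values of x2 occur among assignments with n5 = 1:
  x2=0: x1=0, x2=0, x3=1, x4=1
  x2=1: x1=0, x2=1, x3=0, x4=0

either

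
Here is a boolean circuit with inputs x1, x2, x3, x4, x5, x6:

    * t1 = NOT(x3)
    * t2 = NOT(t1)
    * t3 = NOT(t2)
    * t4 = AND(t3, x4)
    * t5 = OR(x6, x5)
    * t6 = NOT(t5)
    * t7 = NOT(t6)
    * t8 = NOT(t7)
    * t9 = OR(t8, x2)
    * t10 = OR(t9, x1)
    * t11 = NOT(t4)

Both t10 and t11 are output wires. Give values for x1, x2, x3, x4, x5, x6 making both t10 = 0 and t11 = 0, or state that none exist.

Check with x1=0 x2=0 x3=0 x4=1 x5=1 x6=1:
t1 = NOT(x3) = NOT 0 = 1
t2 = NOT(t1) = NOT 1 = 0
t3 = NOT(t2) = NOT 0 = 1
t4 = AND(t3, x4) = AND(1, 1) = 1
t5 = OR(x6, x5) = OR(1, 1) = 1
t6 = NOT(t5) = NOT 1 = 0
t7 = NOT(t6) = NOT 0 = 1
t8 = NOT(t7) = NOT 1 = 0
t9 = OR(t8, x2) = OR(0, 0) = 0
t10 = OR(t9, x1) = OR(0, 0) = 0
t11 = NOT(t4) = NOT 1 = 0
So t10 = 0 and t11 = 0.

x1=0 x2=0 x3=0 x4=1 x5=1 x6=1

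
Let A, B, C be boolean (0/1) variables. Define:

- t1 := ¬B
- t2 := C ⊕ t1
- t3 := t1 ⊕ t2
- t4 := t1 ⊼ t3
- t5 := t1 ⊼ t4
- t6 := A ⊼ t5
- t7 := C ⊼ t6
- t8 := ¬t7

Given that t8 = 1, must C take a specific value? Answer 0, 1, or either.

1

t8 = ¬t7 must be 1, so t7 = 0.
t7 = C ⊼ t6 must be 0, so both C = 1 and t6 = 1.
t6 = A ⊼ t5 must be 1, so at least one of A, t5 is 0.
Every assignment with t8 = 1 has C = 1; there are 2 such assignment(s).
  A=0, B=0, C=1
  A=0, B=1, C=1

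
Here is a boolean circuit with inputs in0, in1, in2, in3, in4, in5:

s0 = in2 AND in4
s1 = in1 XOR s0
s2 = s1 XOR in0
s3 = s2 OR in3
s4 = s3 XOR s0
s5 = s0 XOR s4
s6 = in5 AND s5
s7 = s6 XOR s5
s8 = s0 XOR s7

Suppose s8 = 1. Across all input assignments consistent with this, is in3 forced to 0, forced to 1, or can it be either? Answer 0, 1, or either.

Both values of in3 occur among assignments with s8 = 1:
  in3=0: in0=0, in1=0, in2=1, in3=0, in4=1, in5=1
  in3=1: in0=0, in1=0, in2=0, in3=1, in4=0, in5=0

either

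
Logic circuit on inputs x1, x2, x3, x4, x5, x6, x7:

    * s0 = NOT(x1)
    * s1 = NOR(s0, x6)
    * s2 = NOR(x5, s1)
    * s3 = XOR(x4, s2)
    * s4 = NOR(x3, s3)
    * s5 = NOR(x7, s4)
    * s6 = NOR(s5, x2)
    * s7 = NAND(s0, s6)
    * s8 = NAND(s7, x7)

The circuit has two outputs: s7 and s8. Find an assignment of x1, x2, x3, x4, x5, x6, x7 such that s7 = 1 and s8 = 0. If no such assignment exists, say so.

Check with x1=1, x2=1, x3=0, x4=0, x5=1, x6=0, x7=1:
s0 = NOT(x1) = NOT 1 = 0
s1 = NOR(s0, x6) = NOR(0, 0) = 1
s2 = NOR(x5, s1) = NOR(1, 1) = 0
s3 = XOR(x4, s2) = XOR(0, 0) = 0
s4 = NOR(x3, s3) = NOR(0, 0) = 1
s5 = NOR(x7, s4) = NOR(1, 1) = 0
s6 = NOR(s5, x2) = NOR(0, 1) = 0
s7 = NAND(s0, s6) = NAND(0, 0) = 1
s8 = NAND(s7, x7) = NAND(1, 1) = 0
So s7 = 1 and s8 = 0.

x1=1, x2=1, x3=0, x4=0, x5=1, x6=0, x7=1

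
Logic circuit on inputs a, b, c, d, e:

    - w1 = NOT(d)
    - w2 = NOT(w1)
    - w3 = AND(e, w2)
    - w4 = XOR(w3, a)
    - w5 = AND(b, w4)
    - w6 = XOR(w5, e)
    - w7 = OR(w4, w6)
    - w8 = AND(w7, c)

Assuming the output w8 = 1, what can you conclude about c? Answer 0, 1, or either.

w8 = AND(w7, c) must be 1, so both w7 = 1 and c = 1.
w7 = OR(w4, w6) must be 1, so at least one of w4, w6 is 1.
Every assignment with w8 = 1 has c = 1; there are 12 such assignment(s).

1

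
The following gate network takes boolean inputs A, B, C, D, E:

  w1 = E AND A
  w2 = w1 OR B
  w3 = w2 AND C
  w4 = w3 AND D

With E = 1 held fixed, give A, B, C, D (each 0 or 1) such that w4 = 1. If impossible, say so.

A=0 B=1 C=1 D=1

w4 = w3 AND D must be 1, so both w3 = 1 and D = 1.
Check with E = 1 and A=0, B=1, C=1, D=1:
w1 = E AND A = 1 AND 0 = 0
w2 = w1 OR B = 0 OR 1 = 1
w3 = w2 AND C = 1 AND 1 = 1
w4 = w3 AND D = 1 AND 1 = 1
So w4 = 1.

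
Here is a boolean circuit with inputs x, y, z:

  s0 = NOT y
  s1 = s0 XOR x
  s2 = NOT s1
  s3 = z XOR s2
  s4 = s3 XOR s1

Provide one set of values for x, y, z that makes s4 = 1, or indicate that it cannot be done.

s4 = s3 XOR s1 must be 1, so s3 and s1 differ.
Check with x=1, y=1, z=0:
s0 = NOT y = NOT 1 = 0
s1 = s0 XOR x = 0 XOR 1 = 1
s2 = NOT s1 = NOT 1 = 0
s3 = z XOR s2 = 0 XOR 0 = 0
s4 = s3 XOR s1 = 0 XOR 1 = 1
So s4 = 1 as required.

x=1, y=1, z=0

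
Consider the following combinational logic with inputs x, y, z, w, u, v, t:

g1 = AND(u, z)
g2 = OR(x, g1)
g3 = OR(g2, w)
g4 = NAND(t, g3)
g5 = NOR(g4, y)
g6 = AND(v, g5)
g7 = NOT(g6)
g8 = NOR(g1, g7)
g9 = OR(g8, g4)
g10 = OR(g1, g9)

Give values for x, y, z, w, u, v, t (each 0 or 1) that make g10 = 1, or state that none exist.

x=0 y=0 z=1 w=0 u=0 v=1 t=1

Check with x=0 y=0 z=1 w=0 u=0 v=1 t=1:
g1 = AND(u, z) = AND(0, 1) = 0
g2 = OR(x, g1) = OR(0, 0) = 0
g3 = OR(g2, w) = OR(0, 0) = 0
g4 = NAND(t, g3) = NAND(1, 0) = 1
g5 = NOR(g4, y) = NOR(1, 0) = 0
g6 = AND(v, g5) = AND(1, 0) = 0
g7 = NOT(g6) = NOT 0 = 1
g8 = NOR(g1, g7) = NOR(0, 1) = 0
g9 = OR(g8, g4) = OR(0, 1) = 1
g10 = OR(g1, g9) = OR(0, 1) = 1
So g10 = 1 as required.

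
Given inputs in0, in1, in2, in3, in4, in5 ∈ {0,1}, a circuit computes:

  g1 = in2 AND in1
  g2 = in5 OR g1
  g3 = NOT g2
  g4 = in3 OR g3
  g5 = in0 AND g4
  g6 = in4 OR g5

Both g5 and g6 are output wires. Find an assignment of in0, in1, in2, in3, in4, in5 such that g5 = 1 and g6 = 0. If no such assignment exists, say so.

no solution exists

Across all 64 input combinations, none give both g5 = 1 and g6 = 0.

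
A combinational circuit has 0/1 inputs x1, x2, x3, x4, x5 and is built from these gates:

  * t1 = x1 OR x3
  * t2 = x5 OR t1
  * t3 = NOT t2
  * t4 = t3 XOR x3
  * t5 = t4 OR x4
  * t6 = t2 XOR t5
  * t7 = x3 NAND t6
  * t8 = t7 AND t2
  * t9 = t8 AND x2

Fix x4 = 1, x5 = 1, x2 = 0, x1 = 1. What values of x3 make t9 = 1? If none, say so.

no solution exists

With x4 = 1, x5 = 1, x2 = 0, x1 = 1 fixed, none of the 2 settings of x3 give t9 = 1.
For example, with x3=1:
t1 = x1 OR x3 = 1 OR 1 = 1
t2 = x5 OR t1 = 1 OR 1 = 1
t3 = NOT t2 = NOT 1 = 0
t4 = t3 XOR x3 = 0 XOR 1 = 1
t5 = t4 OR x4 = 1 OR 1 = 1
t6 = t2 XOR t5 = 1 XOR 1 = 0
t7 = x3 NAND t6 = 1 NAND 0 = 1
t8 = t7 AND t2 = 1 AND 1 = 1
t9 = t8 AND x2 = 1 AND 0 = 0
giving t9 = 0 ≠ 1.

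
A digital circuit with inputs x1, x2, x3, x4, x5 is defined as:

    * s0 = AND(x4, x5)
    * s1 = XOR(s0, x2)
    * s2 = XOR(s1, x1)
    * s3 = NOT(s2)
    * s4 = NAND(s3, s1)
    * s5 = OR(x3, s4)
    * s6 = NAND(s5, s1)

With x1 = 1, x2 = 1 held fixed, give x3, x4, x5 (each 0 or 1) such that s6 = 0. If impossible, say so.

Check with x1 = 1, x2 = 1 and x3=1, x4=1, x5=0:
s0 = AND(x4, x5) = AND(1, 0) = 0
s1 = XOR(s0, x2) = XOR(0, 1) = 1
s2 = XOR(s1, x1) = XOR(1, 1) = 0
s3 = NOT(s2) = NOT 0 = 1
s4 = NAND(s3, s1) = NAND(1, 1) = 0
s5 = OR(x3, s4) = OR(1, 0) = 1
s6 = NAND(s5, s1) = NAND(1, 1) = 0
So s6 = 0.

x3=1 x4=1 x5=0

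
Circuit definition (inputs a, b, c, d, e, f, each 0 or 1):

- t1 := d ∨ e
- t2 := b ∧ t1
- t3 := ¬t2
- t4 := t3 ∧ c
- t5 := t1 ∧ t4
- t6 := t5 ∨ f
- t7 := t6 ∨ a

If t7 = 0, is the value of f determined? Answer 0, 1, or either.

t7 = t6 ∨ a must be 0, so both t6 = 0 and a = 0.
t6 = t5 ∨ f must be 0, so both t5 = 0 and f = 0.
t5 = t1 ∧ t4 must be 0, so at least one of t1, t4 is 0.
Every assignment with t7 = 0 has f = 0; there are 13 such assignment(s).

0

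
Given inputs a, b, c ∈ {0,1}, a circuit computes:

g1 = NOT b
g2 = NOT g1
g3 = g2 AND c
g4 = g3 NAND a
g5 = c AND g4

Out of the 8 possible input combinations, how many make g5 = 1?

3

g5 = c AND g4 must be 1, so both c = 1 and g4 = 1.
g4 = g3 NAND a must be 1, so at least one of g3, a is 0.
Satisfying assignments:
  a=0, b=0, c=1
  a=0, b=1, c=1
  a=1, b=0, c=1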